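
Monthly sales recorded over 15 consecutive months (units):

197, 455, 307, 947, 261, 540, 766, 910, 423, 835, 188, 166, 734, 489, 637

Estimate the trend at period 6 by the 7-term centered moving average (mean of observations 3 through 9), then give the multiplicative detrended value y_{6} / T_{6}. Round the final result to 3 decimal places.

Trend T_6 = (307 + 947 + 261 + 540 + 766 + 910 + 423) / 7 = 4154/7 = 593.42857
Ratio to trend: 540 / 593.42857 = 0.910

0.910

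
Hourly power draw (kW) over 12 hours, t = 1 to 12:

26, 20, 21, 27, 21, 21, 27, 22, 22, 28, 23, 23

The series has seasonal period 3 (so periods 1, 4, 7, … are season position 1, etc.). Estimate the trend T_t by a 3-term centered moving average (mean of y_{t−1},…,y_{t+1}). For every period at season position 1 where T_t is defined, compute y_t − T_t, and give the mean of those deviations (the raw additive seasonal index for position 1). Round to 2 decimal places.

3.78

Season position 1 occurs at t = 4, 7, 10 (where T_t is defined).
t=4: T_4 = 23.0000; y_4 − T_4 = 27 − 23.0000 = 4.0000
t=7: T_7 = 23.3333; y_7 − T_7 = 27 − 23.3333 = 3.6667
t=10: T_10 = 24.3333; y_10 − T_10 = 28 − 24.3333 = 3.6667
Mean deviation: (4.0000 + 3.6667 + 3.6667) / 3 = 3.78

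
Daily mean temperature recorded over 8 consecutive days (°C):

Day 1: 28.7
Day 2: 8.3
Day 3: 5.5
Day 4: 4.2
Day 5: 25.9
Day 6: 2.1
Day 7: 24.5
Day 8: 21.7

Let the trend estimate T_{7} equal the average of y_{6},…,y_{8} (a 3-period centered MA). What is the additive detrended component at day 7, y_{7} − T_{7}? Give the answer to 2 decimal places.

8.40

Trend T_7 = (2.1 + 24.5 + 21.7) / 3 = 48.3/3 = 16.1000
Detrended value: 24.5 − 16.1000 = 8.40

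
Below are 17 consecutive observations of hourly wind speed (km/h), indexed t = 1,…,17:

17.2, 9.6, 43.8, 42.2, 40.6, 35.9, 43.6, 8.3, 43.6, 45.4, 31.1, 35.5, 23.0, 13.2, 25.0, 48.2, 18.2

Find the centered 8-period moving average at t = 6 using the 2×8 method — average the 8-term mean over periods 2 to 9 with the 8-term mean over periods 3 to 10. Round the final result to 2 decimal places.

Sum over 2–9: 9.6 + 43.8 + 42.2 + 40.6 + 35.9 + 43.6 + 8.3 + 43.6 = 267.6
Sum over 3–10: 43.8 + 42.2 + 40.6 + 35.9 + 43.6 + 8.3 + 43.6 + 45.4 = 303.4
CMA at t=6 = (267.6 + 303.4) / (2·8) = 571.0 / 16 = 35.69

35.69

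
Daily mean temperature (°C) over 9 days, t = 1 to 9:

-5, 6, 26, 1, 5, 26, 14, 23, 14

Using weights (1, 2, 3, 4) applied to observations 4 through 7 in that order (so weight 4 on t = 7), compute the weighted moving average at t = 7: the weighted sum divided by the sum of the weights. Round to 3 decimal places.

Weighted sum: 1·1 + 2·5 + 3·26 + 4·14 = 1 + 10 + 78 + 56 = 145
Weight total: 1 + 2 + 3 + 4 = 10
WMA = 145 / 10 = 14.500

14.500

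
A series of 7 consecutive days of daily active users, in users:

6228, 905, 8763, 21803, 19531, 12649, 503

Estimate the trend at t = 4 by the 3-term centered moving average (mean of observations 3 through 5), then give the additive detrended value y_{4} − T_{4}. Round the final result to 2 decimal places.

5104.00

Trend T_4 = (8763 + 21803 + 19531) / 3 = 50097/3 = 16699.0000
Detrended value: 21803 − 16699.0000 = 5104.00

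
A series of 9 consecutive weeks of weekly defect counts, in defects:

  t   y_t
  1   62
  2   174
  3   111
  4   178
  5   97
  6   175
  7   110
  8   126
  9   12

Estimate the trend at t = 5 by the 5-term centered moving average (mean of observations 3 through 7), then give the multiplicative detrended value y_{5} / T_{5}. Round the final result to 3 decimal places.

0.723

Trend T_5 = (111 + 178 + 97 + 175 + 110) / 5 = 671/5 = 134.20000
Ratio to trend: 97 / 134.20000 = 0.723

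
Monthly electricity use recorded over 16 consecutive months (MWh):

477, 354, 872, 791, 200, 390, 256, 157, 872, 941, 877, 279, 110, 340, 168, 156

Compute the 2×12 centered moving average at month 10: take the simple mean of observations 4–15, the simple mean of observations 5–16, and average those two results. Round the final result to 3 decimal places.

421.958

Sum over 4–15: 791 + 200 + 390 + 256 + 157 + 872 + 941 + 877 + 279 + 110 + 340 + 168 = 5381
Sum over 5–16: 200 + 390 + 256 + 157 + 872 + 941 + 877 + 279 + 110 + 340 + 168 + 156 = 4746
CMA at t=10 = (5381 + 4746) / (2·12) = 10127 / 24 = 421.958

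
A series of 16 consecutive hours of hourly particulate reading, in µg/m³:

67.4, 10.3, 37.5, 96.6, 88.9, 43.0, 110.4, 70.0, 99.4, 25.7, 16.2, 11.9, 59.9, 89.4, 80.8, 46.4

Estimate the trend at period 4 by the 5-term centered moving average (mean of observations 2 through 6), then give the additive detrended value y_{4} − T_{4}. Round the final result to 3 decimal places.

41.340

Trend T_4 = (10.3 + 37.5 + 96.6 + 88.9 + 43.0) / 5 = 276.3/5 = 55.26000
Detrended value: 96.6 − 55.26000 = 41.340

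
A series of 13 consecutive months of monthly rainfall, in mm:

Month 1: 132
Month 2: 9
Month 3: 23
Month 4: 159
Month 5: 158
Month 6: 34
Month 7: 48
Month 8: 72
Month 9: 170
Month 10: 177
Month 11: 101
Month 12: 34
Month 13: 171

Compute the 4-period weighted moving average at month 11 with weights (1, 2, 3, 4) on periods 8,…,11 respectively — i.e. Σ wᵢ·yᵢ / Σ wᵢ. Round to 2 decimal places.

134.70

Weighted sum: 1·72 + 2·170 + 3·177 + 4·101 = 72 + 340 + 531 + 404 = 1347
Weight total: 1 + 2 + 3 + 4 = 10
WMA = 1347 / 10 = 134.70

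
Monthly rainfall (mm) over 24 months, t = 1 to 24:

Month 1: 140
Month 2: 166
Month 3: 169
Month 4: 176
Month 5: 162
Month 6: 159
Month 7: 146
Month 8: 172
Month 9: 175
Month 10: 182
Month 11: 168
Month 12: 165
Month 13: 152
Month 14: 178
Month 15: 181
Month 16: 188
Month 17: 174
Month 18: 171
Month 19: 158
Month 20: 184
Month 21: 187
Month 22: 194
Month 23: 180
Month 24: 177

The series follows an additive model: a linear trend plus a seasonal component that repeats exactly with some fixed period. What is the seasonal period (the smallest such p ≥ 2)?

First differences y_{t+1} − y_t: 26, 3, 7, -14, -3, -13, 26, 3, 7, -14, -3, -13, 26, 3, …
The difference pattern repeats every 6 terms and not for any smaller step, so p = 6.

6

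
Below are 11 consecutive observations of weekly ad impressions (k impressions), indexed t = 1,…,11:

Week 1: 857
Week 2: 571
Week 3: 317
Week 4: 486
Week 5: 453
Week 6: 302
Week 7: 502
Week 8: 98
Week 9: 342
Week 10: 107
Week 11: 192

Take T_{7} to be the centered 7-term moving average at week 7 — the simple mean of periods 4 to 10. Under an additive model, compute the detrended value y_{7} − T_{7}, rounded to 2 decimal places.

Trend T_7 = (486 + 453 + 302 + 502 + 98 + 342 + 107) / 7 = 2290/7 = 327.1429
Detrended value: 502 − 327.1429 = 174.86

174.86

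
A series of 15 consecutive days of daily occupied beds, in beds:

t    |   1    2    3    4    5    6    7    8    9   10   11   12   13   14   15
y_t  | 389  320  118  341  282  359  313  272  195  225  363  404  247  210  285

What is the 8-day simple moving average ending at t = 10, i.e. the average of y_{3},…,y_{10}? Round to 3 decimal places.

263.125

Sum of periods 3–10: 118 + 341 + 282 + 359 + 313 + 272 + 195 + 225 = 2105
Divide by 8: 2105 / 8 = 263.125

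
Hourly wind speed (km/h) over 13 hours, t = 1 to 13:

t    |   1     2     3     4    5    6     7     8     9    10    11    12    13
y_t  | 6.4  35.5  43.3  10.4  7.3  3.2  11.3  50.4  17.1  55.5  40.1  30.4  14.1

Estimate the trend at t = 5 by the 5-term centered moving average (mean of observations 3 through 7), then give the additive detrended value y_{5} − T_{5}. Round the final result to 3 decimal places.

-7.800

Trend T_5 = (43.3 + 10.4 + 7.3 + 3.2 + 11.3) / 5 = 75.5/5 = 15.10000
Detrended value: 7.3 − 15.10000 = -7.800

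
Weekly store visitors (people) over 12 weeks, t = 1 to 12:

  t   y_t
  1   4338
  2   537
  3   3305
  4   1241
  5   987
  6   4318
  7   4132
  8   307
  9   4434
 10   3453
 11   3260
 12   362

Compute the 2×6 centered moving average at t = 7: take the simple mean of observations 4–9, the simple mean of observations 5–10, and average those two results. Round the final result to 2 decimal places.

Sum over 4–9: 1241 + 987 + 4318 + 4132 + 307 + 4434 = 15419
Sum over 5–10: 987 + 4318 + 4132 + 307 + 4434 + 3453 = 17631
CMA at t=7 = (15419 + 17631) / (2·6) = 33050 / 12 = 2754.17

2754.17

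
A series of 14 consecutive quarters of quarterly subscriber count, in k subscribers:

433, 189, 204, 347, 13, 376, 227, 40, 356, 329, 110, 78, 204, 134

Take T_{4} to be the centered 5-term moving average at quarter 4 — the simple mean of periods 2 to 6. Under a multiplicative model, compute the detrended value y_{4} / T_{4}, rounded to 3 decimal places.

1.537

Trend T_4 = (189 + 204 + 347 + 13 + 376) / 5 = 1129/5 = 225.80000
Ratio to trend: 347 / 225.80000 = 1.537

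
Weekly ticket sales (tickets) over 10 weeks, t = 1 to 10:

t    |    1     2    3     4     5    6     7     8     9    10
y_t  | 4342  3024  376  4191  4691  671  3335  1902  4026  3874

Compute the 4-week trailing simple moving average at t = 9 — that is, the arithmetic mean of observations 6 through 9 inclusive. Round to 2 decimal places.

2483.50

Sum of periods 6–9: 671 + 3335 + 1902 + 4026 = 9934
Divide by 4: 9934 / 4 = 2483.50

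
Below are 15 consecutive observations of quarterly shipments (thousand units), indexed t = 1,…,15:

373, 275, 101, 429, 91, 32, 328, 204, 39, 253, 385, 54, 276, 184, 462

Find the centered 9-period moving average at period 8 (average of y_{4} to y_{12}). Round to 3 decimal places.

201.667

Sum of periods 4–12: 429 + 91 + 32 + 328 + 204 + 39 + 253 + 385 + 54 = 1815
Divide by 9: 1815 / 9 = 201.667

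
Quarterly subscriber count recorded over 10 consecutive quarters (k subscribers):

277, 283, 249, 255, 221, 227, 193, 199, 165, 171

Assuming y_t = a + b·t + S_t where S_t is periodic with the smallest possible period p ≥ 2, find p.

2

First differences y_{t+1} − y_t: 6, -34, 6, -34, 6, -34, …
The difference pattern repeats every 2 terms and not for any smaller step, so p = 2.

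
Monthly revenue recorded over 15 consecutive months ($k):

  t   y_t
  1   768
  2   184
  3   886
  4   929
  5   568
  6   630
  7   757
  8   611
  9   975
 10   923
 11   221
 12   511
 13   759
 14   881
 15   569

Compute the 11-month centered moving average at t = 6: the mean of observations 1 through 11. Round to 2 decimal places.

Sum of periods 1–11: 768 + 184 + 886 + 929 + 568 + 630 + 757 + 611 + 975 + 923 + 221 = 7452
Divide by 11: 7452 / 11 = 677.45

677.45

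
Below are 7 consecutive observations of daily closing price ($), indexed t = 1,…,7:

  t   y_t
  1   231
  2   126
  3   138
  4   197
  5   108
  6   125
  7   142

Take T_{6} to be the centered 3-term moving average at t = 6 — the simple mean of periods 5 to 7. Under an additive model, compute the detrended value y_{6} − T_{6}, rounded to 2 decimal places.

Trend T_6 = (108 + 125 + 142) / 3 = 375/3 = 125.0000
Detrended value: 125 − 125.0000 = 0.00

0.00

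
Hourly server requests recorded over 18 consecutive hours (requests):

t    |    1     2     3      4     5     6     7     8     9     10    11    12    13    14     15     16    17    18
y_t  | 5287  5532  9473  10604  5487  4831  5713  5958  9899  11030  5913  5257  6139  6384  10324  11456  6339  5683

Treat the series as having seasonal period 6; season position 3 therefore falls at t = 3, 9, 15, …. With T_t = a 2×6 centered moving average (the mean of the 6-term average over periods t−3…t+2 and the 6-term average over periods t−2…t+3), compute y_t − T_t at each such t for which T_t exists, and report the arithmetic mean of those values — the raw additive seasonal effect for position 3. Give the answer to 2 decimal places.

Season position 3 occurs at t = 9, 15 (where T_t is defined).
t=9: T_9 = 7259.5000; y_9 − T_9 = 9899 − 7259.5000 = 2639.5000
t=15: T_15 = 7685.3333; y_15 − T_15 = 10324 − 7685.3333 = 2638.6667
Mean deviation: (2639.5000 + 2638.6667) / 2 = 2639.08

2639.08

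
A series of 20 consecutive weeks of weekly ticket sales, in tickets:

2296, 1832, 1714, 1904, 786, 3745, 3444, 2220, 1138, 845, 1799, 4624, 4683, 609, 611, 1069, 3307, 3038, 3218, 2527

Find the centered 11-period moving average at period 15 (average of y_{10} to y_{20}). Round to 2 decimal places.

2393.64

Sum of periods 10–20: 845 + 1799 + 4624 + 4683 + 609 + 611 + 1069 + 3307 + 3038 + 3218 + 2527 = 26330
Divide by 11: 26330 / 11 = 2393.64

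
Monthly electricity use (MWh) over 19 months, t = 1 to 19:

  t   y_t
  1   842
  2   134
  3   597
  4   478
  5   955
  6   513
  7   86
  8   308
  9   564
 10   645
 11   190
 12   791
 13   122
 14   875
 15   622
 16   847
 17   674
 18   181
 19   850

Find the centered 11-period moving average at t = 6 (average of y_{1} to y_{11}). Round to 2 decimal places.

482.91

Sum of periods 1–11: 842 + 134 + 597 + 478 + 955 + 513 + 86 + 308 + 564 + 645 + 190 = 5312
Divide by 11: 5312 / 11 = 482.91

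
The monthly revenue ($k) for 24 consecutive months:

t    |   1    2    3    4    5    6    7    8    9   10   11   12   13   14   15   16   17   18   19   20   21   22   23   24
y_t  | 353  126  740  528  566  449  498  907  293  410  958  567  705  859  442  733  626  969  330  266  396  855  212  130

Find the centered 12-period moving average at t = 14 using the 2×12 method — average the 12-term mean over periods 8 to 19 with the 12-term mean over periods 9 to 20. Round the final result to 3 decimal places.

623.208

Sum over 8–19: 907 + 293 + 410 + 958 + 567 + 705 + 859 + 442 + 733 + 626 + 969 + 330 = 7799
Sum over 9–20: 293 + 410 + 958 + 567 + 705 + 859 + 442 + 733 + 626 + 969 + 330 + 266 = 7158
CMA at t=14 = (7799 + 7158) / (2·12) = 14957 / 24 = 623.208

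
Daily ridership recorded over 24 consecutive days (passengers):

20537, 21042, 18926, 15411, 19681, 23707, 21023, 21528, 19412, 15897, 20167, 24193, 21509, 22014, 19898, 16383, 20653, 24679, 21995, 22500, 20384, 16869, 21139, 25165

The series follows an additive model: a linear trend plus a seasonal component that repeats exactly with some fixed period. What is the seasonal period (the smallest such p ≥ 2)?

6

First differences y_{t+1} − y_t: 505, -2116, -3515, 4270, 4026, -2684, 505, -2116, -3515, 4270, 4026, -2684, 505, -2116, …
The difference pattern repeats every 6 terms and not for any smaller step, so p = 6.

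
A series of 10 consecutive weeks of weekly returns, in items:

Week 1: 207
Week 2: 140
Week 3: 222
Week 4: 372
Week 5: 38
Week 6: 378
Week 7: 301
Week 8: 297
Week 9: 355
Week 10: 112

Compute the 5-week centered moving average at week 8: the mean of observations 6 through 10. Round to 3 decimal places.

288.600

Sum of periods 6–10: 378 + 301 + 297 + 355 + 112 = 1443
Divide by 5: 1443 / 5 = 288.600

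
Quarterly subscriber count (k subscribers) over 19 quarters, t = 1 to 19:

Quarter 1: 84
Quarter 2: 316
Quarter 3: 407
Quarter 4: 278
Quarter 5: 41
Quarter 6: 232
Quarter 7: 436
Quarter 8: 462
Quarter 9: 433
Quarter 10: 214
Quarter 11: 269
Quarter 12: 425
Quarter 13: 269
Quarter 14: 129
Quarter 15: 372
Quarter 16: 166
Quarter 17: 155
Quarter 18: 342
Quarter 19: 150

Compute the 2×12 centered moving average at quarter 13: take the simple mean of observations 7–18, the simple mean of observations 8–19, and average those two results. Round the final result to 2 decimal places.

294.08

Sum over 7–18: 436 + 462 + 433 + 214 + 269 + 425 + 269 + 129 + 372 + 166 + 155 + 342 = 3672
Sum over 8–19: 462 + 433 + 214 + 269 + 425 + 269 + 129 + 372 + 166 + 155 + 342 + 150 = 3386
CMA at t=13 = (3672 + 3386) / (2·12) = 7058 / 24 = 294.08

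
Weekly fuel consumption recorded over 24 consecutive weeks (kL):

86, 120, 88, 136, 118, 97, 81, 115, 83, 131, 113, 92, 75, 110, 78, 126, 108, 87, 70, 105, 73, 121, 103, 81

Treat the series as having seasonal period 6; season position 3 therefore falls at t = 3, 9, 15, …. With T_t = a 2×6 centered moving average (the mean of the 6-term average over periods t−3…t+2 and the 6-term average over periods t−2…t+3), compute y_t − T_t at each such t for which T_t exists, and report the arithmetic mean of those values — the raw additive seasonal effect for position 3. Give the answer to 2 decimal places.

-19.78

Season position 3 occurs at t = 9, 15, 21 (where T_t is defined).
t=9: T_9 = 102.9167; y_9 − T_9 = 83 − 102.9167 = -19.9167
t=15: T_15 = 97.7500; y_15 − T_15 = 78 − 97.7500 = -19.7500
t=21: T_21 = 92.6667; y_21 − T_21 = 73 − 92.6667 = -19.6667
Mean deviation: (-19.9167 + -19.7500 + -19.6667) / 3 = -19.78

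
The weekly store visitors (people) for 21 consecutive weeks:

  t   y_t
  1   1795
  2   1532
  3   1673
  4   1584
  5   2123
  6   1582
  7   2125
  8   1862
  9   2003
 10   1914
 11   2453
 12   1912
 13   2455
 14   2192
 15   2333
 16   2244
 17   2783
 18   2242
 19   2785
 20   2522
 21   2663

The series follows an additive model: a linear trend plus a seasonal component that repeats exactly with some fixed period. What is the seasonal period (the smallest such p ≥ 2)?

6

First differences y_{t+1} − y_t: -263, 141, -89, 539, -541, 543, -263, 141, -89, 539, -541, 543, -263, 141, …
The difference pattern repeats every 6 terms and not for any smaller step, so p = 6.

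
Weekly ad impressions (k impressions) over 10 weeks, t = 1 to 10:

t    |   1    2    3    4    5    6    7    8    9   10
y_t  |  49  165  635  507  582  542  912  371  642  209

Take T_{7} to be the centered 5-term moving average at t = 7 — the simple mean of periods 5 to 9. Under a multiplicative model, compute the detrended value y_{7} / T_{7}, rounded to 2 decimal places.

Trend T_7 = (582 + 542 + 912 + 371 + 642) / 5 = 3049/5 = 609.8000
Ratio to trend: 912 / 609.8000 = 1.50

1.50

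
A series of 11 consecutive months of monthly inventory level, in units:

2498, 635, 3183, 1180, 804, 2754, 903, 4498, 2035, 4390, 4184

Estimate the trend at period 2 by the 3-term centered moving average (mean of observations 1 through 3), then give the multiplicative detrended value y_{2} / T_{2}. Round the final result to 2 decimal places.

0.30

Trend T_2 = (2498 + 635 + 3183) / 3 = 6316/3 = 2105.3333
Ratio to trend: 635 / 2105.3333 = 0.30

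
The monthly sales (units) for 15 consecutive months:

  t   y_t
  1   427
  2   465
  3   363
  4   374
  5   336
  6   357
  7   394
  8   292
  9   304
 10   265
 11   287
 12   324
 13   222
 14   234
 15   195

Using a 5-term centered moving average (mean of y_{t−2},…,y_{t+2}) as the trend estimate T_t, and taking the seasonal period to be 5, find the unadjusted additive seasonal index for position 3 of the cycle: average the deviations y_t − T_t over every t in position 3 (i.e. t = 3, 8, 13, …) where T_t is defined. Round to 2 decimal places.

Season position 3 occurs at t = 3, 8, 13 (where T_t is defined).
t=3: T_3 = 393.0000; y_3 − T_3 = 363 − 393.0000 = -30.0000
t=8: T_8 = 322.4000; y_8 − T_8 = 292 − 322.4000 = -30.4000
t=13: T_13 = 252.4000; y_13 − T_13 = 222 − 252.4000 = -30.4000
Mean deviation: (-30.0000 + -30.4000 + -30.4000) / 3 = -30.27

-30.27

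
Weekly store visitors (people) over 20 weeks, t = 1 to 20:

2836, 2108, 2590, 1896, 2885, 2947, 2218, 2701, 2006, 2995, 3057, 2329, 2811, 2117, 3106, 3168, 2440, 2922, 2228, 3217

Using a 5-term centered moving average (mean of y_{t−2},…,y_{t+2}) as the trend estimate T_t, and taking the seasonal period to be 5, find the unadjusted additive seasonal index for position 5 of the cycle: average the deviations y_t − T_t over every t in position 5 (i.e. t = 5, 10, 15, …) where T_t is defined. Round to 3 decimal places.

Season position 5 occurs at t = 5, 10, 15 (where T_t is defined).
t=5: T_5 = 2507.20000; y_5 − T_5 = 2885 − 2507.20000 = 377.80000
t=10: T_10 = 2617.60000; y_10 − T_10 = 2995 − 2617.60000 = 377.40000
t=15: T_15 = 2728.40000; y_15 − T_15 = 3106 − 2728.40000 = 377.60000
Mean deviation: (377.80000 + 377.40000 + 377.60000) / 3 = 377.600

377.600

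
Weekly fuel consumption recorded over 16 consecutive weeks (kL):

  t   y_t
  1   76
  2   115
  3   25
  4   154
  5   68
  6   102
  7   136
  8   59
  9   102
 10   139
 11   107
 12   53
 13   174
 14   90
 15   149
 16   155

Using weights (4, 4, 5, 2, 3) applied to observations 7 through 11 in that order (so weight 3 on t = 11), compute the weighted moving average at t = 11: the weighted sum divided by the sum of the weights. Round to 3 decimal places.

Weighted sum: 4·136 + 4·59 + 5·102 + 2·139 + 3·107 = 544 + 236 + 510 + 278 + 321 = 1889
Weight total: 4 + 4 + 5 + 2 + 3 = 18
WMA = 1889 / 18 = 104.944

104.944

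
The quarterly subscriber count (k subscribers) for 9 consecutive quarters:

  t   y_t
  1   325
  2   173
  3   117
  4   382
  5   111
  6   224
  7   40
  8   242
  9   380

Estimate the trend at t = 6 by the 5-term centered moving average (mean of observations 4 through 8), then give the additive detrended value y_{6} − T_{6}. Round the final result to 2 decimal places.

24.20

Trend T_6 = (382 + 111 + 224 + 40 + 242) / 5 = 999/5 = 199.8000
Detrended value: 224 − 199.8000 = 24.20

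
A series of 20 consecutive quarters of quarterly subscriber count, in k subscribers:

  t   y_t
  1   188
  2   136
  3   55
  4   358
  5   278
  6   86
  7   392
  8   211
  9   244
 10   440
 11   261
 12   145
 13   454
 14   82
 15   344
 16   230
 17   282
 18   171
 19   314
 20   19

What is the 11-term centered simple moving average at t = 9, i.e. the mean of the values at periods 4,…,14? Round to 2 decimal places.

268.27

Sum of periods 4–14: 358 + 278 + 86 + 392 + 211 + 244 + 440 + 261 + 145 + 454 + 82 = 2951
Divide by 11: 2951 / 11 = 268.27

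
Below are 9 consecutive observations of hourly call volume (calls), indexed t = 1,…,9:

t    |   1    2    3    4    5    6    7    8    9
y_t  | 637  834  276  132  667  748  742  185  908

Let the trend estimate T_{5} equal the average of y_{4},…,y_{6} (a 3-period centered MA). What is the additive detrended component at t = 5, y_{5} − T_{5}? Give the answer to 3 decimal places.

151.333

Trend T_5 = (132 + 667 + 748) / 3 = 1547/3 = 515.66667
Detrended value: 667 − 515.66667 = 151.333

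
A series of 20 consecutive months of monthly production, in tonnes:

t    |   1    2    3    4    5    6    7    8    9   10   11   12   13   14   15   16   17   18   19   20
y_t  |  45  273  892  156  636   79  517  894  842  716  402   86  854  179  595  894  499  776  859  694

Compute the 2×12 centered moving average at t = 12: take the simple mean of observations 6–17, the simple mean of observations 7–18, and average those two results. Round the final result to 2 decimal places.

Sum over 6–17: 79 + 517 + 894 + 842 + 716 + 402 + 86 + 854 + 179 + 595 + 894 + 499 = 6557
Sum over 7–18: 517 + 894 + 842 + 716 + 402 + 86 + 854 + 179 + 595 + 894 + 499 + 776 = 7254
CMA at t=12 = (6557 + 7254) / (2·12) = 13811 / 24 = 575.46

575.46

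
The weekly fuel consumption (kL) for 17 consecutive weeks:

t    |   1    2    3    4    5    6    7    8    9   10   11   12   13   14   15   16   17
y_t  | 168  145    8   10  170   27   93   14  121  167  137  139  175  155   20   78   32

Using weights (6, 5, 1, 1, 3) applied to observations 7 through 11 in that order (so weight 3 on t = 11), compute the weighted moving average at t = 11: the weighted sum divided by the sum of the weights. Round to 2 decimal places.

82.94

Weighted sum: 6·93 + 5·14 + 1·121 + 1·167 + 3·137 = 558 + 70 + 121 + 167 + 411 = 1327
Weight total: 6 + 5 + 1 + 1 + 3 = 16
WMA = 1327 / 16 = 82.94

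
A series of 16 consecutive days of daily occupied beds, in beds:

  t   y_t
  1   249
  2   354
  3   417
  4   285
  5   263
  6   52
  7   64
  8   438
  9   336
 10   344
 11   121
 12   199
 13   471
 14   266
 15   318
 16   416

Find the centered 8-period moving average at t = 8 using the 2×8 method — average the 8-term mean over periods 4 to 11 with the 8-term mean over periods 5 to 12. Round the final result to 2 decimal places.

232.50

Sum over 4–11: 285 + 263 + 52 + 64 + 438 + 336 + 344 + 121 = 1903
Sum over 5–12: 263 + 52 + 64 + 438 + 336 + 344 + 121 + 199 = 1817
CMA at t=8 = (1903 + 1817) / (2·8) = 3720 / 16 = 232.50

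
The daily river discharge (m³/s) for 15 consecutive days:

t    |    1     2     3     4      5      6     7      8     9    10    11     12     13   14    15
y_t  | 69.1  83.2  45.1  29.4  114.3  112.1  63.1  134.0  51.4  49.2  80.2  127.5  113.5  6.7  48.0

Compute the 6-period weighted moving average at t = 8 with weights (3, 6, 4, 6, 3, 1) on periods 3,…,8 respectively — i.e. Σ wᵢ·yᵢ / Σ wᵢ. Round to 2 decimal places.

Weighted sum: 3·45.1 + 6·29.4 + 4·114.3 + 6·112.1 + 3·63.1 + 1·134.0 = 135.3 + 176.4 + 457.2 + 672.6 + 189.3 + 134.0 = 1764.8
Weight total: 3 + 6 + 4 + 6 + 3 + 1 = 23
WMA = 1764.8 / 23 = 76.73

76.73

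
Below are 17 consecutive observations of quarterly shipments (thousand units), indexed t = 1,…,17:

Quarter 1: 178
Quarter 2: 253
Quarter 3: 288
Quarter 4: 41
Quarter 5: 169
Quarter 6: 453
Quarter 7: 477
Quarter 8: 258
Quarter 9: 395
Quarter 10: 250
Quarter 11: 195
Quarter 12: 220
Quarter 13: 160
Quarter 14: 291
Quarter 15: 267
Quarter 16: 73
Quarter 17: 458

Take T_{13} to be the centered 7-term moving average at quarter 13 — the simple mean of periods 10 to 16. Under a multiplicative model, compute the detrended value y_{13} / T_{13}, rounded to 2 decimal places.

0.77

Trend T_13 = (250 + 195 + 220 + 160 + 291 + 267 + 73) / 7 = 1456/7 = 208.0000
Ratio to trend: 160 / 208.0000 = 0.77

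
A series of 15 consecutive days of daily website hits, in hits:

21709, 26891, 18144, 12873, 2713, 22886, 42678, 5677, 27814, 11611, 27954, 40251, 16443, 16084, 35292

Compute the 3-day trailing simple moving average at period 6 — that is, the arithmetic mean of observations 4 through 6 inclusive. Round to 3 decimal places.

Sum of periods 4–6: 12873 + 2713 + 22886 = 38472
Divide by 3: 38472 / 3 = 12824.000

12824.000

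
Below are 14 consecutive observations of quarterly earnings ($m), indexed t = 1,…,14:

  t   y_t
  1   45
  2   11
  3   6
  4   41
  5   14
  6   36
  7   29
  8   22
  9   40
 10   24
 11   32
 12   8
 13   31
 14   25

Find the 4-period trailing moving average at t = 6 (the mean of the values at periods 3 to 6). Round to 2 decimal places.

Sum of periods 3–6: 6 + 41 + 14 + 36 = 97
Divide by 4: 97 / 4 = 24.25

24.25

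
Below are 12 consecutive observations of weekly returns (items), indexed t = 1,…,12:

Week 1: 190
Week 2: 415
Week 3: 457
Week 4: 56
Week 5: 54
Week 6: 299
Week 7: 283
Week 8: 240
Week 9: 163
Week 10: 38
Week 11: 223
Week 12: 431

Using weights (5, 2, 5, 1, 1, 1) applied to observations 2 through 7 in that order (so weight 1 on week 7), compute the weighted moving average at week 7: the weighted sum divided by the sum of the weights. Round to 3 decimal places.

Weighted sum: 5·415 + 2·457 + 5·56 + 1·54 + 1·299 + 1·283 = 2075 + 914 + 280 + 54 + 299 + 283 = 3905
Weight total: 5 + 2 + 5 + 1 + 1 + 1 = 15
WMA = 3905 / 15 = 260.333

260.333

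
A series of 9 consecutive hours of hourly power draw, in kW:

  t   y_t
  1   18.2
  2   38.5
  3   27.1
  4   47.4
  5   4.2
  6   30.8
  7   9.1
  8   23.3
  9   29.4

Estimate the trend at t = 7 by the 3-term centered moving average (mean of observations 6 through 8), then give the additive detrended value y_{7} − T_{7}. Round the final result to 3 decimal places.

-11.967

Trend T_7 = (30.8 + 9.1 + 23.3) / 3 = 63.2/3 = 21.06667
Detrended value: 9.1 − 21.06667 = -11.967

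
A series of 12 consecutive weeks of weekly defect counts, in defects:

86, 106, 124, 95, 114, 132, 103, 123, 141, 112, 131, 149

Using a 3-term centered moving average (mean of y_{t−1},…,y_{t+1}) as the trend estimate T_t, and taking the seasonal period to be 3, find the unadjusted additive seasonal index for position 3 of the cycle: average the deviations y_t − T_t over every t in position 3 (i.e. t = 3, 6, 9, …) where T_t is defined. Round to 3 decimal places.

15.667

Season position 3 occurs at t = 3, 6, 9 (where T_t is defined).
t=3: T_3 = 108.33333; y_3 − T_3 = 124 − 108.33333 = 15.66667
t=6: T_6 = 116.33333; y_6 − T_6 = 132 − 116.33333 = 15.66667
t=9: T_9 = 125.33333; y_9 − T_9 = 141 − 125.33333 = 15.66667
Mean deviation: (15.66667 + 15.66667 + 15.66667) / 3 = 15.667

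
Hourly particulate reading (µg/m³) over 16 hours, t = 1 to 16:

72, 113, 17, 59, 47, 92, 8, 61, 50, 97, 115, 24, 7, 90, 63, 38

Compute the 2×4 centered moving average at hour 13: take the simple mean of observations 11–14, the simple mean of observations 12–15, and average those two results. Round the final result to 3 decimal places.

Sum over 11–14: 115 + 24 + 7 + 90 = 236
Sum over 12–15: 24 + 7 + 90 + 63 = 184
CMA at t=13 = (236 + 184) / (2·4) = 420 / 8 = 52.500

52.500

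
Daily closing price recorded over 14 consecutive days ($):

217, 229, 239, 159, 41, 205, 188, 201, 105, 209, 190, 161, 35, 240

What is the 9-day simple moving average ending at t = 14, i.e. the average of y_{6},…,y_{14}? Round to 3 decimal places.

Sum of periods 6–14: 205 + 188 + 201 + 105 + 209 + 190 + 161 + 35 + 240 = 1534
Divide by 9: 1534 / 9 = 170.444

170.444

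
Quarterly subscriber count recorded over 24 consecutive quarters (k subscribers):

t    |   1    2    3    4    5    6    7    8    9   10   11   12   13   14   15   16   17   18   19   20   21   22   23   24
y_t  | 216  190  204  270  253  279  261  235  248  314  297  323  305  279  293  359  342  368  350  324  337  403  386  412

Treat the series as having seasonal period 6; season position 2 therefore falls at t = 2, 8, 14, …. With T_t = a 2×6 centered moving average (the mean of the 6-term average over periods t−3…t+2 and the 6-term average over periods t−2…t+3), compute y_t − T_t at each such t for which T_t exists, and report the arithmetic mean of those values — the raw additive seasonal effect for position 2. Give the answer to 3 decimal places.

Season position 2 occurs at t = 8, 14, 20 (where T_t is defined).
t=8: T_8 = 268.66667; y_8 − T_8 = 235 − 268.66667 = -33.66667
t=14: T_14 = 313.08333; y_14 − T_14 = 279 − 313.08333 = -34.08333
t=20: T_20 = 357.66667; y_20 − T_20 = 324 − 357.66667 = -33.66667
Mean deviation: (-33.66667 + -34.08333 + -33.66667) / 3 = -33.806

-33.806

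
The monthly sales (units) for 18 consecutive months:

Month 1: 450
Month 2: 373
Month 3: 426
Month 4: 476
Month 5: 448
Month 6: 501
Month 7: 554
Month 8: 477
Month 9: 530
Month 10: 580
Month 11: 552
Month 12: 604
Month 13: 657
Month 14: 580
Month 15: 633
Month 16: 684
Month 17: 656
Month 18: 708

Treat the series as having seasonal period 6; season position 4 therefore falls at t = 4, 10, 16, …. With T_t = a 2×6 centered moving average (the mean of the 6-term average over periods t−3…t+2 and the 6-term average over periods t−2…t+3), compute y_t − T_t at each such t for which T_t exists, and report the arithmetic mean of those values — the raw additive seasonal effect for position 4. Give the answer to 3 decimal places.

21.792

Season position 4 occurs at t = 4, 10 (where T_t is defined).
t=4: T_4 = 454.33333; y_4 − T_4 = 476 − 454.33333 = 21.66667
t=10: T_10 = 558.08333; y_10 − T_10 = 580 − 558.08333 = 21.91667
Mean deviation: (21.66667 + 21.91667) / 2 = 21.792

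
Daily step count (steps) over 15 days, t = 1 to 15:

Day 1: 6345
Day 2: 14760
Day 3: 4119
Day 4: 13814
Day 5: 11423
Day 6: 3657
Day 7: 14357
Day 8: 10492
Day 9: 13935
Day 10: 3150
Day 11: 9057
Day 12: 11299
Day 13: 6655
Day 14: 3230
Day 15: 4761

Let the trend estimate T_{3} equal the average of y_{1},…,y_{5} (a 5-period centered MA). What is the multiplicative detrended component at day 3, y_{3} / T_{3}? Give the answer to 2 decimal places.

0.41

Trend T_3 = (6345 + 14760 + 4119 + 13814 + 11423) / 5 = 50461/5 = 10092.2000
Ratio to trend: 4119 / 10092.2000 = 0.41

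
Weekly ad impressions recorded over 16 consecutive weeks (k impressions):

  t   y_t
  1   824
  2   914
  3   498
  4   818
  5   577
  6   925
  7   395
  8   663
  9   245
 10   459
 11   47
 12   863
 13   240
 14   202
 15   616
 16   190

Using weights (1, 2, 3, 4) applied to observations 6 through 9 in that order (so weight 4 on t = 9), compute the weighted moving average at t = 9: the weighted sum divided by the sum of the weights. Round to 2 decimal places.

468.40

Weighted sum: 1·925 + 2·395 + 3·663 + 4·245 = 925 + 790 + 1989 + 980 = 4684
Weight total: 1 + 2 + 3 + 4 = 10
WMA = 4684 / 10 = 468.40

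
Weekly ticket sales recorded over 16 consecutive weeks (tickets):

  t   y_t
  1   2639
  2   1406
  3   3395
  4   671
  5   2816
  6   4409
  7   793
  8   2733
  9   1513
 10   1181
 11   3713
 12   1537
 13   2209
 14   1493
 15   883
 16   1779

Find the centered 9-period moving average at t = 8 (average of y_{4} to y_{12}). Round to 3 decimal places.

Sum of periods 4–12: 671 + 2816 + 4409 + 793 + 2733 + 1513 + 1181 + 3713 + 1537 = 19366
Divide by 9: 19366 / 9 = 2151.778

2151.778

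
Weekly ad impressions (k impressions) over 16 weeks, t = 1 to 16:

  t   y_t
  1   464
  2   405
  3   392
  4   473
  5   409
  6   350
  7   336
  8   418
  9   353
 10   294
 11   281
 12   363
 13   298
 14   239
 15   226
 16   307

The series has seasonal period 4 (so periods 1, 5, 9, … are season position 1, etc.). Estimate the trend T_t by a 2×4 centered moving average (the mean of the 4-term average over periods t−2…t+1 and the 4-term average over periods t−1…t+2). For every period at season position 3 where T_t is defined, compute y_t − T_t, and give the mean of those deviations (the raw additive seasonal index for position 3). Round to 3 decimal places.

-34.917

Season position 3 occurs at t = 3, 7, 11 (where T_t is defined).
t=3: T_3 = 426.62500; y_3 − T_3 = 392 − 426.62500 = -34.62500
t=7: T_7 = 371.25000; y_7 − T_7 = 336 − 371.25000 = -35.25000
t=11: T_11 = 315.87500; y_11 − T_11 = 281 − 315.87500 = -34.87500
Mean deviation: (-34.62500 + -35.25000 + -34.87500) / 3 = -34.917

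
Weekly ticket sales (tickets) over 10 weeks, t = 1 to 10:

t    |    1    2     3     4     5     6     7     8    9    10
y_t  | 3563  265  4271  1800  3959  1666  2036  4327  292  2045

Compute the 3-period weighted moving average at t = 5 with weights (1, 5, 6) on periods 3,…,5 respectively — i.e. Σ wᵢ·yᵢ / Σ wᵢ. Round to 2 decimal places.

Weighted sum: 1·4271 + 5·1800 + 6·3959 = 4271 + 9000 + 23754 = 37025
Weight total: 1 + 5 + 6 = 12
WMA = 37025 / 12 = 3085.42

3085.42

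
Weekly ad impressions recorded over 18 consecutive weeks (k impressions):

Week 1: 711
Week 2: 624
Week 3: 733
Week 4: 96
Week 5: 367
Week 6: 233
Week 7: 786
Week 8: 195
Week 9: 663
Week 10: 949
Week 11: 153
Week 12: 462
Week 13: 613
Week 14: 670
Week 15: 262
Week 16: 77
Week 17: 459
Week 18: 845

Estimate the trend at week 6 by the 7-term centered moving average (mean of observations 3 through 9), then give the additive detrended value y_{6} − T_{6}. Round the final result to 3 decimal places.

Trend T_6 = (733 + 96 + 367 + 233 + 786 + 195 + 663) / 7 = 3073/7 = 439.00000
Detrended value: 233 − 439.00000 = -206.000

-206.000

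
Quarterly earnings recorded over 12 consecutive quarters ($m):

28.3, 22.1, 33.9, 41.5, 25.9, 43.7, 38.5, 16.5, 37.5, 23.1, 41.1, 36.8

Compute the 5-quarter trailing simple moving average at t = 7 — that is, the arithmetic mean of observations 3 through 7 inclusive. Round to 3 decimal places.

36.700

Sum of periods 3–7: 33.9 + 41.5 + 25.9 + 43.7 + 38.5 = 183.5
Divide by 5: 183.5 / 5 = 36.700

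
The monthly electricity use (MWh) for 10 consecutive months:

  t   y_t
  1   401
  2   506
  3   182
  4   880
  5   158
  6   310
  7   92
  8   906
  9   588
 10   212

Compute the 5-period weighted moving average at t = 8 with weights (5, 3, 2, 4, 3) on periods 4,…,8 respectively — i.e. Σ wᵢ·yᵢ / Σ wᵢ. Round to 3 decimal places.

504.706

Weighted sum: 5·880 + 3·158 + 2·310 + 4·92 + 3·906 = 4400 + 474 + 620 + 368 + 2718 = 8580
Weight total: 5 + 3 + 2 + 4 + 3 = 17
WMA = 8580 / 17 = 504.706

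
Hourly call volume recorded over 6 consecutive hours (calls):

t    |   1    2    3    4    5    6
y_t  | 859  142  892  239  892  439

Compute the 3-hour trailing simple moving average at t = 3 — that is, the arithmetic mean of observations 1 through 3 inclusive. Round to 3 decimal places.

Sum of periods 1–3: 859 + 142 + 892 = 1893
Divide by 3: 1893 / 3 = 631.000

631.000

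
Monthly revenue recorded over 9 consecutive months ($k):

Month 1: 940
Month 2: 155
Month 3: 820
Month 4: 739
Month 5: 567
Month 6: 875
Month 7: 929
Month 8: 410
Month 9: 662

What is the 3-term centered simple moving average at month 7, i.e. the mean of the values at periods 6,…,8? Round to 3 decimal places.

Sum of periods 6–8: 875 + 929 + 410 = 2214
Divide by 3: 2214 / 3 = 738.000

738.000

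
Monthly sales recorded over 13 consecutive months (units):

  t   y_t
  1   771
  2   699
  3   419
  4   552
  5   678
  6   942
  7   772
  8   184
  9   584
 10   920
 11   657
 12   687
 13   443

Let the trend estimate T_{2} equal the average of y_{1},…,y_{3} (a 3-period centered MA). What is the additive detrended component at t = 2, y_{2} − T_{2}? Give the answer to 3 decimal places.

69.333

Trend T_2 = (771 + 699 + 419) / 3 = 1889/3 = 629.66667
Detrended value: 699 − 629.66667 = 69.333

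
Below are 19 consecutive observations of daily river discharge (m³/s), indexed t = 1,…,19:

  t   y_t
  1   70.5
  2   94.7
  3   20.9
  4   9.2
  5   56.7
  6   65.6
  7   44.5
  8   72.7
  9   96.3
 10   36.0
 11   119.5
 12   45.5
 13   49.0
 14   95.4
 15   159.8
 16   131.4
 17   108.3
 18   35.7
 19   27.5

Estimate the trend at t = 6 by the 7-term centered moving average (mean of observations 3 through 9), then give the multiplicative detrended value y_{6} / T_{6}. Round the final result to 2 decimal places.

1.25

Trend T_6 = (20.9 + 9.2 + 56.7 + 65.6 + 44.5 + 72.7 + 96.3) / 7 = 365.9/7 = 52.2714
Ratio to trend: 65.6 / 52.2714 = 1.25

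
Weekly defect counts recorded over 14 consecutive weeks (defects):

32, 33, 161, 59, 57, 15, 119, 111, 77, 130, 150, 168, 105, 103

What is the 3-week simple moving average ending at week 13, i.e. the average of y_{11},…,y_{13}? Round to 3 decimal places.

Sum of periods 11–13: 150 + 168 + 105 = 423
Divide by 3: 423 / 3 = 141.000

141.000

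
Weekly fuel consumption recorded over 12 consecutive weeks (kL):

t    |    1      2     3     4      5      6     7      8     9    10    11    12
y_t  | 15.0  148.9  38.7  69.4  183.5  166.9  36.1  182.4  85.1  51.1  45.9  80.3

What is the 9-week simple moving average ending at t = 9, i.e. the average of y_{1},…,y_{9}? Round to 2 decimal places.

102.89

Sum of periods 1–9: 15.0 + 148.9 + 38.7 + 69.4 + 183.5 + 166.9 + 36.1 + 182.4 + 85.1 = 926.0
Divide by 9: 926.0 / 9 = 102.89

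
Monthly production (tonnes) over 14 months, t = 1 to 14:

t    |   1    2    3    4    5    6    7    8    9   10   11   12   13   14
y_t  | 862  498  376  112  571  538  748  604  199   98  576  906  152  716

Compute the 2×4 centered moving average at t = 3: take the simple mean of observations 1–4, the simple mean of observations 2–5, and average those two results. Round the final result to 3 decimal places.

Sum over 1–4: 862 + 498 + 376 + 112 = 1848
Sum over 2–5: 498 + 376 + 112 + 571 = 1557
CMA at t=3 = (1848 + 1557) / (2·4) = 3405 / 8 = 425.625

425.625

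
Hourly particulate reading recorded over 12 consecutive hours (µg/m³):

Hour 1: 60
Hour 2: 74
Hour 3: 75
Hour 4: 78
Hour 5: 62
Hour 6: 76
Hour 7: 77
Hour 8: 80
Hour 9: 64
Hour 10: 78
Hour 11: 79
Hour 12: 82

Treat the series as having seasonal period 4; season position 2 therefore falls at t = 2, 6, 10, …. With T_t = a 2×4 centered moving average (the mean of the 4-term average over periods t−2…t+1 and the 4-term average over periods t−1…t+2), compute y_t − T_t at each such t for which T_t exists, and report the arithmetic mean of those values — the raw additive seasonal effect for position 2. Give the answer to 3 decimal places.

Season position 2 occurs at t = 6, 10 (where T_t is defined).
t=6: T_6 = 73.50000; y_6 − T_6 = 76 − 73.50000 = 2.50000
t=10: T_10 = 75.50000; y_10 − T_10 = 78 − 75.50000 = 2.50000
Mean deviation: (2.50000 + 2.50000) / 2 = 2.500

2.500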